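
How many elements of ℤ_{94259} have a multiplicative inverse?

79200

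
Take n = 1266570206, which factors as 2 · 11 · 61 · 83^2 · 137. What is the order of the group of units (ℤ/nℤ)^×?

555369600

φ(1266570206) = 1266570206 · (1 − 1/2) · (1 − 1/11) · (1 − 1/61) · (1 − 1/83) · (1 − 1/137)
       = 1266570206 · 6691200/15259882 = 555369600.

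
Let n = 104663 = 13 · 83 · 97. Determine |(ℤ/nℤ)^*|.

φ(13) = 13 − 1 = 12.
φ(83) = 83 − 1 = 82.
φ(97) = 97 − 1 = 96.
Multiply: 12 · 82 · 96 = 94464.

94464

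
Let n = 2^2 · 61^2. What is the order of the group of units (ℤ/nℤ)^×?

φ(14884) = 14884 · (1 − 1/2) · (1 − 1/61)
       = 14884 · 60/122 = 7320.

7320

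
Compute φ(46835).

32256

46835 = 5 × 17 × 19 × 29.
φ(46835) = 46835 · (1 − 1/5) · (1 − 1/17) · (1 − 1/19) · (1 − 1/29)
       = 46835 · 32256/46835 = 32256.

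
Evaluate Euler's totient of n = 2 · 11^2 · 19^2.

37620

φ(87362) = 87362 · (1 − 1/2) · (1 − 1/11) · (1 − 1/19)
       = 87362 · 180/418 = 37620.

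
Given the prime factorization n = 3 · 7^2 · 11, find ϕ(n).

φ(3) = 3 − 1 = 2.
φ(7^2) = 7^2 − 7^1 = 49 − 7 = 42.
φ(11) = 11 − 1 = 10.
Since φ is multiplicative, φ(1617) = 2 · 42 · 10 = 840.

840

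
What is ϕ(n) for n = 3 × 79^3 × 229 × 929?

φ(3) = 3 − 1 = 2.
φ(79^3) = 79^2·(79−1) = 6241·78 = 486798.
φ(229) = 229 − 1 = 228.
φ(929) = 929 − 1 = 928.
Since φ is multiplicative, φ(314668829697) = 2 · 486798 · 228 · 928 = 205997336064.

205997336064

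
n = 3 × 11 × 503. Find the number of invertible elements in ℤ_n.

φ(3) = 3 − 1 = 2.
φ(11) = 11 − 1 = 10.
φ(503) = 503 − 1 = 502.
φ(16599) = 2 × 10 × 502 = 10040.

10040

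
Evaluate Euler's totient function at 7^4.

2058

φ(2401) = 2401 · (1 − 1/7)
       = 2401 · 6/7 = 2058.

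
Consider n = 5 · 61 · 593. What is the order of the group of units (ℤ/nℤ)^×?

φ(5) = 5 − 1 = 4.
φ(61) = 61 − 1 = 60.
φ(593) = 593 − 1 = 592.
φ(180865) = 4 × 60 × 592 = 142080.

142080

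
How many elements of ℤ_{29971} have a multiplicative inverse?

Factor 29971: 29971 = 17 · 41 · 43.
φ(29971) = 29971 · (1 − 1/17) · (1 − 1/41) · (1 − 1/43)
       = 29971 · 26880/29971 = 26880.

26880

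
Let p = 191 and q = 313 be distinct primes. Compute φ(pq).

φ(n) = (p − 1)(q − 1) = (191−1)(313−1) = 190·312 = 59280.

59280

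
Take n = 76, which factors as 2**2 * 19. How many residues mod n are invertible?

36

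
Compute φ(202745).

147840

202745 = 5 × 23 × 41 × 43.
φ(5) = 5 − 1 = 4.
φ(23) = 23 − 1 = 22.
φ(41) = 41 − 1 = 40.
φ(43) = 43 − 1 = 42.
φ(202745) = 4 × 22 × 40 × 42 = 147840.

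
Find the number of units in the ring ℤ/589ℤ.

540

Factor 589: 589 = 19 * 31.
φ(589) = 589 · (1 − 1/19) · (1 − 1/31)
       = 589 · 540/589 = 540.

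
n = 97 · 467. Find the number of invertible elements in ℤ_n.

44736

φ(97) = 97 − 1 = 96.
φ(467) = 467 − 1 = 466.
Since φ is multiplicative, φ(45299) = 96 · 466 = 44736.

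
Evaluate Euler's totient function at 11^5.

146410

φ(11^5) = 11^4·(11−1) = 14641·10 = 146410.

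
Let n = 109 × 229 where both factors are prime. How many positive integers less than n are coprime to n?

φ(pq) = (p−1)(q−1) = 108 · 228 = 24624.

24624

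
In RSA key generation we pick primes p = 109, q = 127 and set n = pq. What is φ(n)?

13608

φ(pq) = (p−1)(q−1) = 108 · 126 = 13608.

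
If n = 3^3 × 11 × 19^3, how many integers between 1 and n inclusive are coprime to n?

φ(2037123) = 2037123 · (1 − 1/3) · (1 − 1/11) · (1 − 1/19)
       = 2037123 · 360/627 = 1169640.

1169640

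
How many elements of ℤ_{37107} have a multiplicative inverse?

First factor: 37107 = 3**2 · 7 · 19 · 31.
φ(3^2) = 3^1·(3−1) = 3·2 = 6.
φ(7) = 7 − 1 = 6.
φ(19) = 19 − 1 = 18.
φ(31) = 31 − 1 = 30.
Since φ is multiplicative, φ(37107) = 6 · 6 · 18 · 30 = 19440.

19440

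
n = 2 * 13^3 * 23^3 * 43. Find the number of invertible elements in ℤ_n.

φ(2) = 2 − 1 = 1.
φ(13^3) = 13^2·(13−1) = 169·12 = 2028.
φ(23^3) = 23^3 − 23^2 = 12167 − 529 = 11638.
φ(43) = 43 − 1 = 42.
φ(2298857314) = 1 × 2028 × 11638 × 42 = 991278288.

991278288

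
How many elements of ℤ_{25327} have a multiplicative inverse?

First factor: 25327 = 19 × 31 × 43.
φ(25327) = 25327 · (1 − 1/19) · (1 − 1/31) · (1 − 1/43)
       = 25327 · 22680/25327 = 22680.

22680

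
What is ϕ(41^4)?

φ(41^4) = 41^3·(41−1) = 68921·40 = 2756840.

2756840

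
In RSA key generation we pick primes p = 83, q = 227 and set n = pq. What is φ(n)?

φ(n) = (p − 1)(q − 1) = (83−1)(227−1) = 82·226 = 18532.

18532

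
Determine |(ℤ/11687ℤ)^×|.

10080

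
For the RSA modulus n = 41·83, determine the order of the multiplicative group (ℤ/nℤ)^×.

3280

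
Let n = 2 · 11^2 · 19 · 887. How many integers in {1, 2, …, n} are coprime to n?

1754280

φ(4078426) = 4078426 · (1 − 1/2) · (1 − 1/11) · (1 − 1/19) · (1 − 1/887)
       = 4078426 · 159480/370766 = 1754280.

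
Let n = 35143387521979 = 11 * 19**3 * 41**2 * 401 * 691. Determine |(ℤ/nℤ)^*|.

29412547200000

φ(11) = 11 − 1 = 10.
φ(19^3) = 19^2·(19−1) = 361·18 = 6498.
φ(41^2) = 41^1·(41−1) = 41·40 = 1640.
φ(401) = 401 − 1 = 400.
φ(691) = 691 − 1 = 690.
Since φ is multiplicative, φ(35143387521979) = 10 · 6498 · 1640 · 400 · 690 = 29412547200000.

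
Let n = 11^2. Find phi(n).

φ(11^2) = 11^2 − 11^1 = 121 − 11 = 110.

110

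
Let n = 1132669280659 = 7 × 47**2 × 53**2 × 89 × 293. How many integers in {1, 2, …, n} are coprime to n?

φ(1132669280659) = 1132669280659 · (1 − 1/7) · (1 − 1/47) · (1 − 1/53) · (1 − 1/89) · (1 − 1/293)
       = 1132669280659 · 368788992/454704649 = 918653379072.

918653379072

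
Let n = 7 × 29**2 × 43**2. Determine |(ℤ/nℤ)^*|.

8798832

φ(7) = 7 − 1 = 6.
φ(29^2) = 29^1·(29−1) = 29·28 = 812.
φ(43^2) = 43^1·(43−1) = 43·42 = 1806.
φ(10885063) = 6 × 812 × 1806 = 8798832.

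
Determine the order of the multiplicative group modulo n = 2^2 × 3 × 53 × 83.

17056

φ(2^2) = 2^2 − 2^1 = 4 − 2 = 2.
φ(3) = 3 − 1 = 2.
φ(53) = 53 − 1 = 52.
φ(83) = 83 − 1 = 82.
Since φ is multiplicative, φ(52788) = 2 · 2 · 52 · 82 = 17056.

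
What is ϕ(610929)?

610929 = 3^3 · 11^3 · 17.
φ(3^3) = 3^3 − 3^2 = 27 − 9 = 18.
φ(11^3) = 11^3 − 11^2 = 1331 − 121 = 1210.
φ(17) = 17 − 1 = 16.
Multiply: 18 · 1210 · 16 = 348480.

348480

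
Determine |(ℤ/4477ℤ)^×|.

Prime factorization: 4477 = 11^2 · 37.
φ(11^2) = 11^2 − 11^1 = 121 − 11 = 110.
φ(37) = 37 − 1 = 36.
φ(4477) = 110 × 36 = 3960.

3960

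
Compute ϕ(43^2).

1806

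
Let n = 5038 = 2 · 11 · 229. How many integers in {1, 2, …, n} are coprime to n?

2280

φ(5038) = 5038 · (1 − 1/2) · (1 − 1/11) · (1 − 1/229)
       = 5038 · 2280/5038 = 2280.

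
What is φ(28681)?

First factor: 28681 = 23 * 29 * 43.
φ(23) = 23 − 1 = 22.
φ(29) = 29 − 1 = 28.
φ(43) = 43 − 1 = 42.
Since φ is multiplicative, φ(28681) = 22 · 28 · 42 = 25872.

25872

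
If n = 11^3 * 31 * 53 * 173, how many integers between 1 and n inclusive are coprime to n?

324667200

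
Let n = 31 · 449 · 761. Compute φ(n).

φ(31) = 31 − 1 = 30.
φ(449) = 449 − 1 = 448.
φ(761) = 761 − 1 = 760.
φ(10592359) = 30 × 448 × 760 = 10214400.

10214400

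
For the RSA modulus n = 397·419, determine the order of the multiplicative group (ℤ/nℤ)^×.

165528

For distinct primes, φ(pq) = (p−1)(q−1) = 396 × 418 = 165528.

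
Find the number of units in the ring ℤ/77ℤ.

Factor 77: 77 = 7 × 11.
φ(7) = 7 − 1 = 6.
φ(11) = 11 − 1 = 10.
Multiply: 6 · 10 = 60.

60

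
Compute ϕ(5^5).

φ(5^5) = 5^5 − 5^4 = 3125 − 625 = 2500.

2500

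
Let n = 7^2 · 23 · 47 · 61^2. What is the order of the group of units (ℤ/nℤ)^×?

φ(197097649) = 197097649 · (1 − 1/7) · (1 − 1/23) · (1 − 1/47) · (1 − 1/61)
       = 197097649 · 364320/461587 = 155564640.

155564640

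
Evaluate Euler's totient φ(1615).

First factor: 1615 = 5 · 17 · 19.
φ(5) = 5 − 1 = 4.
φ(17) = 17 − 1 = 16.
φ(19) = 19 − 1 = 18.
Multiply: 4 · 16 · 18 = 1152.

1152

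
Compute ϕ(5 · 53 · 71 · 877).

φ(5) = 5 − 1 = 4.
φ(53) = 53 − 1 = 52.
φ(71) = 71 − 1 = 70.
φ(877) = 877 − 1 = 876.
φ(16500755) = 4 × 52 × 70 × 876 = 12754560.

12754560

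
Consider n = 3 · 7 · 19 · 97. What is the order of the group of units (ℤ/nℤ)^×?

20736

φ(38703) = 38703 · (1 − 1/3) · (1 − 1/7) · (1 − 1/19) · (1 − 1/97)
       = 38703 · 20736/38703 = 20736.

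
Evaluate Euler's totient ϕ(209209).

142560

Factor 209209: 209209 = 7 · 11^2 · 13 · 19.
φ(209209) = 209209 · (1 − 1/7) · (1 − 1/11) · (1 − 1/13) · (1 − 1/19)
       = 209209 · 12960/19019 = 142560.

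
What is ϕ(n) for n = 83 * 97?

φ(83) = 83 − 1 = 82.
φ(97) = 97 − 1 = 96.
Since φ is multiplicative, φ(8051) = 82 · 96 = 7872.

7872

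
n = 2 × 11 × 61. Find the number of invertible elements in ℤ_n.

600

φ(1342) = 1342 · (1 − 1/2) · (1 − 1/11) · (1 − 1/61)
       = 1342 · 600/1342 = 600.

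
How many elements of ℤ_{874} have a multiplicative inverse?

396

Factor 874: 874 = 2 · 19 · 23.
φ(874) = 874 · (1 − 1/2) · (1 − 1/19) · (1 − 1/23)
       = 874 · 396/874 = 396.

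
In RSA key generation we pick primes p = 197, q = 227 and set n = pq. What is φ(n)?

44296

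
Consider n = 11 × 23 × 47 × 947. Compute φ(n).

φ(11) = 11 − 1 = 10.
φ(23) = 23 − 1 = 22.
φ(47) = 47 − 1 = 46.
φ(947) = 947 − 1 = 946.
Since φ is multiplicative, φ(11260777) = 10 · 22 · 46 · 946 = 9573520.

9573520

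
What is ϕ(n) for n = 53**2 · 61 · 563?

92932320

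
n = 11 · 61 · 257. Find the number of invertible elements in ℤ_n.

153600

φ(11) = 11 − 1 = 10.
φ(61) = 61 − 1 = 60.
φ(257) = 257 − 1 = 256.
Multiply: 10 · 60 · 256 = 153600.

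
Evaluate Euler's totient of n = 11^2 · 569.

62480

φ(11^2) = 11^1·(11−1) = 11·10 = 110.
φ(569) = 569 − 1 = 568.
Multiply: 110 · 568 = 62480.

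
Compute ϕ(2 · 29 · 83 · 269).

φ(2) = 2 − 1 = 1.
φ(29) = 29 − 1 = 28.
φ(83) = 83 − 1 = 82.
φ(269) = 269 − 1 = 268.
φ(1294966) = 1 × 28 × 82 × 268 = 615328.

615328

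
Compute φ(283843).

221760

First factor: 283843 = 7 * 23 * 41 * 43.
φ(283843) = 283843 · (1 − 1/7) · (1 − 1/23) · (1 − 1/41) · (1 − 1/43)
       = 283843 · 221760/283843 = 221760.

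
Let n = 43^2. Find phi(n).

1806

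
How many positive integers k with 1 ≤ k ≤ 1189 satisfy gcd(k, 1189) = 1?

First factor: 1189 = 29 * 41.
φ(29) = 29 − 1 = 28.
φ(41) = 41 − 1 = 40.
Multiply: 28 · 40 = 1120.

1120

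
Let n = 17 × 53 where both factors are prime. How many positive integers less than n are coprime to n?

φ(pq) = (p−1)(q−1) = 16 · 52 = 832.

832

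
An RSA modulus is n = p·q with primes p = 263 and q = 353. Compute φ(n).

92224

φ(n) = (p − 1)(q − 1) = (263−1)(353−1) = 262·352 = 92224.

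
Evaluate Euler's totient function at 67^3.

296274

φ(300763) = 300763 · (1 − 1/67)
       = 300763 · 66/67 = 296274.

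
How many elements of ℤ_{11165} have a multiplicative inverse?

6720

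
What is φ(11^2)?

φ(11^2) = 11^1·(11−1) = 11·10 = 110.

110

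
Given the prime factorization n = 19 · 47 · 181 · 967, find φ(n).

143972640

φ(156299111) = 156299111 · (1 − 1/19) · (1 − 1/47) · (1 − 1/181) · (1 − 1/967)
       = 156299111 · 143972640/156299111 = 143972640.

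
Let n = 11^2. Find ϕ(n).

110

φ(11^2) = 11^2 − 11^1 = 121 − 11 = 110.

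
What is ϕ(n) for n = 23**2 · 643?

324852

φ(340147) = 340147 · (1 − 1/23) · (1 − 1/643)
       = 340147 · 14124/14789 = 324852.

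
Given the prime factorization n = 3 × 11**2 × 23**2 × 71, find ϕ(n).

7792400

φ(3) = 3 − 1 = 2.
φ(11^2) = 11^1·(11−1) = 11·10 = 110.
φ(23^2) = 23^2 − 23^1 = 529 − 23 = 506.
φ(71) = 71 − 1 = 70.
Since φ is multiplicative, φ(13633917) = 2 · 110 · 506 · 70 = 7792400.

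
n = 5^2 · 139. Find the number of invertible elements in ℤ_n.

2760

φ(5^2) = 5^2 − 5^1 = 25 − 5 = 20.
φ(139) = 139 − 1 = 138.
Since φ is multiplicative, φ(3475) = 20 · 138 = 2760.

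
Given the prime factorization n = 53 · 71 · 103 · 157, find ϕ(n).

57919680

φ(60851473) = 60851473 · (1 − 1/53) · (1 − 1/71) · (1 − 1/103) · (1 − 1/157)
       = 60851473 · 57919680/60851473 = 57919680.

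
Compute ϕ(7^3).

294

φ(7^3) = 7^2·(7−1) = 49·6 = 294.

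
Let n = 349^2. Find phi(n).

φ(121801) = 121801 · (1 − 1/349)
       = 121801 · 348/349 = 121452.

121452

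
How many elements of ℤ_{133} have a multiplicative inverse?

108

Prime factorization: 133 = 7 * 19.
φ(7) = 7 − 1 = 6.
φ(19) = 19 − 1 = 18.
Since φ is multiplicative, φ(133) = 6 · 18 = 108.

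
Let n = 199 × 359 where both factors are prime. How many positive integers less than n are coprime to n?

φ(71441) = 71441 · (1 − 1/199) · (1 − 1/359)
       = 71441 · 70884/71441 = 70884.

70884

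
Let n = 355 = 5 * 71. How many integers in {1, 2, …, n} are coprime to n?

φ(355) = 355 · (1 − 1/5) · (1 − 1/71)
       = 355 · 280/355 = 280.

280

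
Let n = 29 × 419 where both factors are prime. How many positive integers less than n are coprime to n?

11704

φ(12151) = 12151 · (1 − 1/29) · (1 − 1/419)
       = 12151 · 11704/12151 = 11704.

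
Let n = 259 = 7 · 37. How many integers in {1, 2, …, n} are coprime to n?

216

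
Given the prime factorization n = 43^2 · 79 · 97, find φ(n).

13523328

φ(14168887) = 14168887 · (1 − 1/43) · (1 − 1/79) · (1 − 1/97)
       = 14168887 · 314496/329509 = 13523328.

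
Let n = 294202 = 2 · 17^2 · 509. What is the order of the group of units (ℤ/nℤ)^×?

138176

φ(294202) = 294202 · (1 − 1/2) · (1 − 1/17) · (1 − 1/509)
       = 294202 · 8128/17306 = 138176.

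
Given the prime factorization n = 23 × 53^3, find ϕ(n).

3213496

φ(3424171) = 3424171 · (1 − 1/23) · (1 − 1/53)
       = 3424171 · 1144/1219 = 3213496.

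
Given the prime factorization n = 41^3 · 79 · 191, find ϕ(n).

φ(1039948969) = 1039948969 · (1 − 1/41) · (1 − 1/79) · (1 − 1/191)
       = 1039948969 · 592800/618649 = 996496800.

996496800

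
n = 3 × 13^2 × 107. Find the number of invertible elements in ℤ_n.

33072

φ(54249) = 54249 · (1 − 1/3) · (1 − 1/13) · (1 − 1/107)
       = 54249 · 2544/4173 = 33072.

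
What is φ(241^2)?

φ(58081) = 58081 · (1 − 1/241)
       = 58081 · 240/241 = 57840.

57840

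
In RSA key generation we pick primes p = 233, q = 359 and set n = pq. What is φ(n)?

83056

φ(n) = (p − 1)(q − 1) = (233−1)(359−1) = 232·358 = 83056.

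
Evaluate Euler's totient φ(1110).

288

1110 = 2 · 3 · 5 · 37.
φ(2) = 2 − 1 = 1.
φ(3) = 3 − 1 = 2.
φ(5) = 5 − 1 = 4.
φ(37) = 37 − 1 = 36.
Since φ is multiplicative, φ(1110) = 1 · 2 · 4 · 36 = 288.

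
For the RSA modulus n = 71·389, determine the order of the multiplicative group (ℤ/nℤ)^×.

27160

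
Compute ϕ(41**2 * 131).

φ(220211) = 220211 · (1 − 1/41) · (1 − 1/131)
       = 220211 · 5200/5371 = 213200.

213200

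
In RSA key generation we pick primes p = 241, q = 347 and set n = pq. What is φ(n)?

83040

φ(pq) = (p−1)(q−1) = 240 · 346 = 83040.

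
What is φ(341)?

Factor 341: 341 = 11 × 31.
φ(11) = 11 − 1 = 10.
φ(31) = 31 − 1 = 30.
φ(341) = 10 × 30 = 300.

300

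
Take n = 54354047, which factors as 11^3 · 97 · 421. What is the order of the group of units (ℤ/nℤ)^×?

φ(11^3) = 11^3 − 11^2 = 1331 − 121 = 1210.
φ(97) = 97 − 1 = 96.
φ(421) = 421 − 1 = 420.
Since φ is multiplicative, φ(54354047) = 1210 · 96 · 420 = 48787200.

48787200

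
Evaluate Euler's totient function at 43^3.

φ(43^3) = 43^3 − 43^2 = 79507 − 1849 = 77658.

77658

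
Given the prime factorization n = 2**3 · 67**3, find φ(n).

φ(2406104) = 2406104 · (1 − 1/2) · (1 − 1/67)
       = 2406104 · 66/134 = 1185096.

1185096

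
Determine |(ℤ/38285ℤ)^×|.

25920

38285 = 5 * 13 * 19 * 31.
φ(5) = 5 − 1 = 4.
φ(13) = 13 − 1 = 12.
φ(19) = 19 − 1 = 18.
φ(31) = 31 − 1 = 30.
φ(38285) = 4 × 12 × 18 × 30 = 25920.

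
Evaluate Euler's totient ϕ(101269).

76032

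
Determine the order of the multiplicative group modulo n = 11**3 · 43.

50820

φ(57233) = 57233 · (1 − 1/11) · (1 − 1/43)
       = 57233 · 420/473 = 50820.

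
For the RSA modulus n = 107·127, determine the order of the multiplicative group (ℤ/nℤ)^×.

13356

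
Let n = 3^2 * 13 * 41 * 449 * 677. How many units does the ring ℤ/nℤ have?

872202240

φ(1458158481) = 1458158481 · (1 − 1/3) · (1 − 1/13) · (1 − 1/41) · (1 − 1/449) · (1 − 1/677)
       = 1458158481 · 290734080/486052827 = 872202240.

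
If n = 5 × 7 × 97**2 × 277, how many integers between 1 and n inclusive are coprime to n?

φ(91220255) = 91220255 · (1 − 1/5) · (1 − 1/7) · (1 − 1/97) · (1 − 1/277)
       = 91220255 · 635904/940415 = 61682688.

61682688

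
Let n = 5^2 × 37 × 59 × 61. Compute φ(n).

φ(5^2) = 5^1·(5−1) = 5·4 = 20.
φ(37) = 37 − 1 = 36.
φ(59) = 59 − 1 = 58.
φ(61) = 61 − 1 = 60.
Since φ is multiplicative, φ(3329075) = 20 · 36 · 58 · 60 = 2505600.

2505600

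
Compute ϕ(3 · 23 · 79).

φ(5451) = 5451 · (1 − 1/3) · (1 − 1/23) · (1 − 1/79)
       = 5451 · 3432/5451 = 3432.

3432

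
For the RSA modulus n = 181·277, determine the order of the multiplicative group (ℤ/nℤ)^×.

49680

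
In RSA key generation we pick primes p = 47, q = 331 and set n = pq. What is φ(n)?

15180

φ(15557) = 15557 · (1 − 1/47) · (1 − 1/331)
       = 15557 · 15180/15557 = 15180.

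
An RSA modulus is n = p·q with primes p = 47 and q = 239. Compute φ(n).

10948

φ(47) = 47 − 1 = 46.
φ(239) = 239 − 1 = 238.
Since φ is multiplicative, φ(11233) = 46 · 238 = 10948.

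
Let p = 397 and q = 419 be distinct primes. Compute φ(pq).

165528

φ(pq) = (p−1)(q−1) = 396 · 418 = 165528.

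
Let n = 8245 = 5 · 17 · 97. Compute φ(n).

φ(5) = 5 − 1 = 4.
φ(17) = 17 − 1 = 16.
φ(97) = 97 − 1 = 96.
φ(8245) = 4 × 16 × 96 = 6144.

6144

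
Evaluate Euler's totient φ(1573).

1320

Factor 1573: 1573 = 11^2 · 13.
φ(11^2) = 11^2 − 11^1 = 121 − 11 = 110.
φ(13) = 13 − 1 = 12.
Multiply: 110 · 12 = 1320.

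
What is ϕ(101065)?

Factor 101065: 101065 = 5 × 17 × 29 × 41.
φ(101065) = 101065 · (1 − 1/5) · (1 − 1/17) · (1 − 1/29) · (1 − 1/41)
       = 101065 · 71680/101065 = 71680.

71680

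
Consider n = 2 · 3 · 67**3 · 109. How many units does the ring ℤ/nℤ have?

63995184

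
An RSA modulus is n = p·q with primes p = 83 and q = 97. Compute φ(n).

7872

φ(8051) = 8051 · (1 − 1/83) · (1 − 1/97)
       = 8051 · 7872/8051 = 7872.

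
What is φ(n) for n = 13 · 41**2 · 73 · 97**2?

13194731520

φ(13) = 13 − 1 = 12.
φ(41^2) = 41^1·(41−1) = 41·40 = 1640.
φ(73) = 73 − 1 = 72.
φ(97^2) = 97^1·(97−1) = 97·96 = 9312.
Since φ is multiplicative, φ(15009886021) = 12 · 1640 · 72 · 9312 = 13194731520.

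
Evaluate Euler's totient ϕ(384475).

243360

First factor: 384475 = 5^2 · 7 · 13^3.
φ(384475) = 384475 · (1 − 1/5) · (1 − 1/7) · (1 − 1/13)
       = 384475 · 288/455 = 243360.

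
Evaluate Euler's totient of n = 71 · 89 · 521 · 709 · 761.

φ(71) = 71 − 1 = 70.
φ(89) = 89 − 1 = 88.
φ(521) = 521 − 1 = 520.
φ(709) = 709 − 1 = 708.
φ(761) = 761 − 1 = 760.
Multiply: 70 · 88 · 520 · 708 · 760 = 1723577856000.

1723577856000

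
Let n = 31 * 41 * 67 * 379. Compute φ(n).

φ(32274503) = 32274503 · (1 − 1/31) · (1 − 1/41) · (1 − 1/67) · (1 − 1/379)
       = 32274503 · 29937600/32274503 = 29937600.

29937600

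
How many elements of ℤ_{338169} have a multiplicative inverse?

First factor: 338169 = 3 × 13^2 × 23 × 29.
φ(338169) = 338169 · (1 − 1/3) · (1 − 1/13) · (1 − 1/23) · (1 − 1/29)
       = 338169 · 14784/26013 = 192192.

192192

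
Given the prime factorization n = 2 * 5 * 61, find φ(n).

240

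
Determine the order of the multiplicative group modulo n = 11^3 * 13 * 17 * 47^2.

502275840

φ(11^3) = 11^2·(11−1) = 121·10 = 1210.
φ(13) = 13 − 1 = 12.
φ(17) = 17 − 1 = 16.
φ(47^2) = 47^2 − 47^1 = 2209 − 47 = 2162.
φ(649779559) = 1210 × 12 × 16 × 2162 = 502275840.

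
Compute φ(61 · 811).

φ(49471) = 49471 · (1 − 1/61) · (1 − 1/811)
       = 49471 · 48600/49471 = 48600.

48600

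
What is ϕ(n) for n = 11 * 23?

φ(11) = 11 − 1 = 10.
φ(23) = 23 − 1 = 22.
Since φ is multiplicative, φ(253) = 10 · 22 = 220.

220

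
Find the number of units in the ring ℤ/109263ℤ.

55440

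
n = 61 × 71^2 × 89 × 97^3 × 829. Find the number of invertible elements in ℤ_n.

19626160658227200

φ(61) = 61 − 1 = 60.
φ(71^2) = 71^1·(71−1) = 71·70 = 4970.
φ(89) = 89 − 1 = 88.
φ(97^3) = 97^2·(97−1) = 9409·96 = 903264.
φ(829) = 829 − 1 = 828.
Since φ is multiplicative, φ(20706479771424113) = 60 · 4970 · 88 · 903264 · 828 = 19626160658227200.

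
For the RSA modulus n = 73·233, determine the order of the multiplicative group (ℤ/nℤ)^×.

φ(pq) = (p−1)(q−1) = 72 · 232 = 16704.

16704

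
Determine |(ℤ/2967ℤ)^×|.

1848

Factor 2967: 2967 = 3 * 23 * 43.
φ(2967) = 2967 · (1 − 1/3) · (1 − 1/23) · (1 − 1/43)
       = 2967 · 1848/2967 = 1848.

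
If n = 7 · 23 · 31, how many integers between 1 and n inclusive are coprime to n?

3960

φ(4991) = 4991 · (1 − 1/7) · (1 − 1/23) · (1 − 1/31)
       = 4991 · 3960/4991 = 3960.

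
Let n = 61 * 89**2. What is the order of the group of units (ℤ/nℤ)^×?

φ(61) = 61 − 1 = 60.
φ(89^2) = 89^1·(89−1) = 89·88 = 7832.
Multiply: 60 · 7832 = 469920.

469920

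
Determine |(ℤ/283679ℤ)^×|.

230400

283679 = 11 × 17 × 37 × 41.
φ(11) = 11 − 1 = 10.
φ(17) = 17 − 1 = 16.
φ(37) = 37 − 1 = 36.
φ(41) = 41 − 1 = 40.
Since φ is multiplicative, φ(283679) = 10 · 16 · 36 · 40 = 230400.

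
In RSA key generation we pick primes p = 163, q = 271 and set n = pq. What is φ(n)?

43740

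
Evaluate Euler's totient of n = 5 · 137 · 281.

152320

φ(192485) = 192485 · (1 − 1/5) · (1 − 1/137) · (1 − 1/281)
       = 192485 · 152320/192485 = 152320.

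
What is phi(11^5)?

φ(161051) = 161051 · (1 − 1/11)
       = 161051 · 10/11 = 146410.

146410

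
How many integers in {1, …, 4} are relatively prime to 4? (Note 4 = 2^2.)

φ(2^2) = 2^1·(2−1) = 2·1 = 2.

2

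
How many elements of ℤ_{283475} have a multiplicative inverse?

197120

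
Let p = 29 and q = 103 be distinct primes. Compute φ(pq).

2856

For distinct primes, φ(pq) = (p−1)(q−1) = 28 × 102 = 2856.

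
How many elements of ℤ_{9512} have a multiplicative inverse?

First factor: 9512 = 2^3 · 29 · 41.
φ(2^3) = 2^2·(2−1) = 4·1 = 4.
φ(29) = 29 − 1 = 28.
φ(41) = 41 − 1 = 40.
Multiply: 4 · 28 · 40 = 4480.

4480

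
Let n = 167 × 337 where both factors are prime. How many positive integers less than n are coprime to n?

55776

φ(167) = 167 − 1 = 166.
φ(337) = 337 − 1 = 336.
φ(56279) = 166 × 336 = 55776.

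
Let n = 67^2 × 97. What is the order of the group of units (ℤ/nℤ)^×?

424512

φ(435433) = 435433 · (1 − 1/67) · (1 − 1/97)
       = 435433 · 6336/6499 = 424512.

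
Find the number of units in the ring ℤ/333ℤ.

Prime factorization: 333 = 3^2 · 37.
φ(333) = 333 · (1 − 1/3) · (1 − 1/37)
       = 333 · 72/111 = 216.

216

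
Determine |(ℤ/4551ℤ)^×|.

2880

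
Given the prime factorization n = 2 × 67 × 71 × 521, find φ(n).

φ(2) = 2 − 1 = 1.
φ(67) = 67 − 1 = 66.
φ(71) = 71 − 1 = 70.
φ(521) = 521 − 1 = 520.
Since φ is multiplicative, φ(4956794) = 1 · 66 · 70 · 520 = 2402400.

2402400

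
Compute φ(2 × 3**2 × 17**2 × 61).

97920

φ(2) = 2 − 1 = 1.
φ(3^2) = 3^1·(3−1) = 3·2 = 6.
φ(17^2) = 17^1·(17−1) = 17·16 = 272.
φ(61) = 61 − 1 = 60.
Since φ is multiplicative, φ(317322) = 1 · 6 · 272 · 60 = 97920.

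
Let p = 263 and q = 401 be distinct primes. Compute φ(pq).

For distinct primes, φ(pq) = (p−1)(q−1) = 262 × 400 = 104800.

104800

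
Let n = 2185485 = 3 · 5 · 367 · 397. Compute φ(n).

1159488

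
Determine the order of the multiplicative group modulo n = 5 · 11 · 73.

2880

φ(4015) = 4015 · (1 − 1/5) · (1 − 1/11) · (1 − 1/73)
       = 4015 · 2880/4015 = 2880.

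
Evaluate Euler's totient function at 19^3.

φ(19^3) = 19^2·(19−1) = 361·18 = 6498.

6498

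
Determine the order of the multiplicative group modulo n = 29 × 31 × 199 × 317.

52557120

φ(56711617) = 56711617 · (1 − 1/29) · (1 − 1/31) · (1 − 1/199) · (1 − 1/317)
       = 56711617 · 52557120/56711617 = 52557120.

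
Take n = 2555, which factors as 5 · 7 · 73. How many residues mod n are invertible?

1728

φ(5) = 5 − 1 = 4.
φ(7) = 7 − 1 = 6.
φ(73) = 73 − 1 = 72.
Since φ is multiplicative, φ(2555) = 4 · 6 · 72 = 1728.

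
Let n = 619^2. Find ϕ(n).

382542

φ(383161) = 383161 · (1 − 1/619)
       = 383161 · 618/619 = 382542.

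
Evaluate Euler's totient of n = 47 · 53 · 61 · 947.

135769920

φ(143897597) = 143897597 · (1 − 1/47) · (1 − 1/53) · (1 − 1/61) · (1 − 1/947)
       = 143897597 · 135769920/143897597 = 135769920.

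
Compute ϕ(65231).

60480

First factor: 65231 = 37 * 41 * 43.
φ(65231) = 65231 · (1 − 1/37) · (1 − 1/41) · (1 − 1/43)
       = 65231 · 60480/65231 = 60480.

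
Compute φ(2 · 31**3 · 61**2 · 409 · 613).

26347372588800

φ(2) = 2 − 1 = 1.
φ(31^3) = 31^3 − 31^2 = 29791 − 961 = 28830.
φ(61^2) = 61^1·(61−1) = 61·60 = 3660.
φ(409) = 409 − 1 = 408.
φ(613) = 613 − 1 = 612.
Multiply: 1 · 28830 · 3660 · 408 · 612 = 26347372588800.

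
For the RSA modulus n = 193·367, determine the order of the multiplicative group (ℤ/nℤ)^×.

φ(pq) = (p−1)(q−1) = 192 · 366 = 70272.

70272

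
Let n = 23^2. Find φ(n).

506

φ(23^2) = 23^2 − 23^1 = 529 − 23 = 506.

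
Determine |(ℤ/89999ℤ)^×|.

66528

First factor: 89999 = 7 · 13 · 23 · 43.
φ(89999) = 89999 · (1 − 1/7) · (1 − 1/13) · (1 − 1/23) · (1 − 1/43)
       = 89999 · 66528/89999 = 66528.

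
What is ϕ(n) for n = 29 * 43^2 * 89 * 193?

854396928

φ(29) = 29 − 1 = 28.
φ(43^2) = 43^2 − 43^1 = 1849 − 43 = 1806.
φ(89) = 89 − 1 = 88.
φ(193) = 193 − 1 = 192.
Since φ is multiplicative, φ(921047917) = 28 · 1806 · 88 · 192 = 854396928.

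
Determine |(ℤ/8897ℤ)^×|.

7200

Prime factorization: 8897 = 7 · 31 · 41.
φ(7) = 7 − 1 = 6.
φ(31) = 31 − 1 = 30.
φ(41) = 41 − 1 = 40.
φ(8897) = 6 × 30 × 40 = 7200.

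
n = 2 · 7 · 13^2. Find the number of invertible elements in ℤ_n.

φ(2366) = 2366 · (1 − 1/2) · (1 − 1/7) · (1 − 1/13)
       = 2366 · 72/182 = 936.

936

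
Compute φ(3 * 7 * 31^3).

φ(625611) = 625611 · (1 − 1/3) · (1 − 1/7) · (1 − 1/31)
       = 625611 · 360/651 = 345960.

345960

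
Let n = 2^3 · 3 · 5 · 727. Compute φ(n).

φ(2^3) = 2^2·(2−1) = 4·1 = 4.
φ(3) = 3 − 1 = 2.
φ(5) = 5 − 1 = 4.
φ(727) = 727 − 1 = 726.
Since φ is multiplicative, φ(87240) = 4 · 2 · 4 · 726 = 23232.

23232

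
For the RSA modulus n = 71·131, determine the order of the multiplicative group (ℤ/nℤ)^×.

9100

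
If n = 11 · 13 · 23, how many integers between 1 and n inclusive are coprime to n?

φ(3289) = 3289 · (1 − 1/11) · (1 − 1/13) · (1 − 1/23)
       = 3289 · 2640/3289 = 2640.

2640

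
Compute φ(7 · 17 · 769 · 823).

60604416

φ(7) = 7 − 1 = 6.
φ(17) = 17 − 1 = 16.
φ(769) = 769 − 1 = 768.
φ(823) = 823 − 1 = 822.
Multiply: 6 · 16 · 768 · 822 = 60604416.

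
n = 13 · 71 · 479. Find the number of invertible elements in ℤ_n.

φ(442117) = 442117 · (1 − 1/13) · (1 − 1/71) · (1 − 1/479)
       = 442117 · 401520/442117 = 401520.

401520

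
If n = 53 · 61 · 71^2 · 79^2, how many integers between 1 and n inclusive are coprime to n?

95550436800

φ(101713028273) = 101713028273 · (1 − 1/53) · (1 − 1/61) · (1 − 1/71) · (1 − 1/79)
       = 101713028273 · 17035200/18133897 = 95550436800.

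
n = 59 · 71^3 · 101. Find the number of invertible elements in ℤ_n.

φ(2132791649) = 2132791649 · (1 − 1/59) · (1 − 1/71) · (1 − 1/101)
       = 2132791649 · 406000/423089 = 2046646000.

2046646000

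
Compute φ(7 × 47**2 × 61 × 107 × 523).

φ(7) = 7 − 1 = 6.
φ(47^2) = 47^1·(47−1) = 47·46 = 2162.
φ(61) = 61 − 1 = 60.
φ(107) = 107 − 1 = 106.
φ(523) = 523 − 1 = 522.
φ(52784821523) = 6 × 2162 × 60 × 106 × 522 = 43066002240.

43066002240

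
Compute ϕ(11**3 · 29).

φ(11^3) = 11^3 − 11^2 = 1331 − 121 = 1210.
φ(29) = 29 − 1 = 28.
Multiply: 1210 · 28 = 33880.

33880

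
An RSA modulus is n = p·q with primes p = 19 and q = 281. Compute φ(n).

5040

φ(n) = (p − 1)(q − 1) = (19−1)(281−1) = 18·280 = 5040.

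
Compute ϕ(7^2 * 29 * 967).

φ(1374107) = 1374107 · (1 − 1/7) · (1 − 1/29) · (1 − 1/967)
       = 1374107 · 162288/196301 = 1136016.

1136016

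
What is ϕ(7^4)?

2058

φ(7^4) = 7^3·(7−1) = 343·6 = 2058.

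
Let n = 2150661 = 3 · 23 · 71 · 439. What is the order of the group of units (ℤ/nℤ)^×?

φ(3) = 3 − 1 = 2.
φ(23) = 23 − 1 = 22.
φ(71) = 71 − 1 = 70.
φ(439) = 439 − 1 = 438.
Multiply: 2 · 22 · 70 · 438 = 1349040.

1349040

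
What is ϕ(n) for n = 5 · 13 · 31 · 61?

φ(122915) = 122915 · (1 − 1/5) · (1 − 1/13) · (1 − 1/31) · (1 − 1/61)
       = 122915 · 86400/122915 = 86400.

86400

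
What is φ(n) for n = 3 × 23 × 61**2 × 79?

φ(20283171) = 20283171 · (1 − 1/3) · (1 − 1/23) · (1 − 1/61) · (1 − 1/79)
       = 20283171 · 205920/332511 = 12561120.

12561120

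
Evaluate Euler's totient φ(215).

215 = 5 · 43.
φ(5) = 5 − 1 = 4.
φ(43) = 43 − 1 = 42.
φ(215) = 4 × 42 = 168.

168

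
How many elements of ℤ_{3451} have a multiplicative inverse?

2688

Prime factorization: 3451 = 7 * 17 * 29.
φ(7) = 7 − 1 = 6.
φ(17) = 17 − 1 = 16.
φ(29) = 29 − 1 = 28.
φ(3451) = 6 × 16 × 28 = 2688.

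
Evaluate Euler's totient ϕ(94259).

94259 = 11^2 × 19 × 41.
φ(11^2) = 11^2 − 11^1 = 121 − 11 = 110.
φ(19) = 19 − 1 = 18.
φ(41) = 41 − 1 = 40.
Multiply: 110 · 18 · 40 = 79200.

79200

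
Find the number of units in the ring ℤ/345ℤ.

Prime factorization: 345 = 3 × 5 × 23.
φ(3) = 3 − 1 = 2.
φ(5) = 5 − 1 = 4.
φ(23) = 23 − 1 = 22.
Multiply: 2 · 4 · 22 = 176.

176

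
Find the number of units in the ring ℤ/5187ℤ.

2592

5187 = 3 × 7 × 13 × 19.
φ(5187) = 5187 · (1 − 1/3) · (1 − 1/7) · (1 − 1/13) · (1 − 1/19)
       = 5187 · 2592/5187 = 2592.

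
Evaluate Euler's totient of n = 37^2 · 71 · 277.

25734240

φ(26924123) = 26924123 · (1 − 1/37) · (1 − 1/71) · (1 − 1/277)
       = 26924123 · 695520/727679 = 25734240.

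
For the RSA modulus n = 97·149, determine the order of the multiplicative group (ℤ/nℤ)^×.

14208

φ(pq) = (p−1)(q−1) = 96 · 148 = 14208.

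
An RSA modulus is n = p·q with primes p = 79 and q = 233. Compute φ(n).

18096

For distinct primes, φ(pq) = (p−1)(q−1) = 78 × 232 = 18096.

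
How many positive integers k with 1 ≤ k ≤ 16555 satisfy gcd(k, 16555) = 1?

10080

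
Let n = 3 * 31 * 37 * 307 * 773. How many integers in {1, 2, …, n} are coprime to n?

510261120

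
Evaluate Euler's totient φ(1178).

First factor: 1178 = 2 · 19 · 31.
φ(2) = 2 − 1 = 1.
φ(19) = 19 − 1 = 18.
φ(31) = 31 − 1 = 30.
φ(1178) = 1 × 18 × 30 = 540.

540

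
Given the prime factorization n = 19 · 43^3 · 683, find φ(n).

φ(1031762339) = 1031762339 · (1 − 1/19) · (1 − 1/43) · (1 − 1/683)
       = 1031762339 · 515592/558011 = 953329608.

953329608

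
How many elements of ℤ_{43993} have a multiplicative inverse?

40320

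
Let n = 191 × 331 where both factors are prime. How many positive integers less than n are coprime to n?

62700

φ(191) = 191 − 1 = 190.
φ(331) = 331 − 1 = 330.
φ(63221) = 190 × 330 = 62700.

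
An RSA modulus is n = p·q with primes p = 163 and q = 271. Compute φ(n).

43740

For distinct primes, φ(pq) = (p−1)(q−1) = 162 × 270 = 43740.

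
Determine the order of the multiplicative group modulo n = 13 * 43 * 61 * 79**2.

186338880

φ(212811859) = 212811859 · (1 − 1/13) · (1 − 1/43) · (1 − 1/61) · (1 − 1/79)
       = 212811859 · 2358720/2693821 = 186338880.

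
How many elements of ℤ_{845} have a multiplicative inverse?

Prime factorization: 845 = 5 × 13^2.
φ(5) = 5 − 1 = 4.
φ(13^2) = 13^2 − 13^1 = 169 − 13 = 156.
Since φ is multiplicative, φ(845) = 4 · 156 = 624.

624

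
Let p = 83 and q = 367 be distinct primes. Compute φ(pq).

φ(30461) = 30461 · (1 − 1/83) · (1 − 1/367)
       = 30461 · 30012/30461 = 30012.

30012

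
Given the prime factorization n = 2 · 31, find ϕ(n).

30

φ(62) = 62 · (1 − 1/2) · (1 − 1/31)
       = 62 · 30/62 = 30.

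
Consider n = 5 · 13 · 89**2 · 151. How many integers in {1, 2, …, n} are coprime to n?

φ(77744615) = 77744615 · (1 − 1/5) · (1 − 1/13) · (1 − 1/89) · (1 − 1/151)
       = 77744615 · 633600/873535 = 56390400.

56390400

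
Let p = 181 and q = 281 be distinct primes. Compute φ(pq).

φ(pq) = (p−1)(q−1) = 180 · 280 = 50400.

50400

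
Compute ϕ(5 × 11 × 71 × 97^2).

φ(5) = 5 − 1 = 4.
φ(11) = 11 − 1 = 10.
φ(71) = 71 − 1 = 70.
φ(97^2) = 97^2 − 97^1 = 9409 − 97 = 9312.
Since φ is multiplicative, φ(36742145) = 4 · 10 · 70 · 9312 = 26073600.

26073600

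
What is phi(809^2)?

φ(809^2) = 809^2 − 809^1 = 654481 − 809 = 653672.

653672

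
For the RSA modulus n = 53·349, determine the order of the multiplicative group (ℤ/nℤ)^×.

φ(pq) = (p−1)(q−1) = 52 · 348 = 18096.

18096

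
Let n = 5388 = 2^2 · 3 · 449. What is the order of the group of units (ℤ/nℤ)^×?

φ(2^2) = 2^2 − 2^1 = 4 − 2 = 2.
φ(3) = 3 − 1 = 2.
φ(449) = 449 − 1 = 448.
Since φ is multiplicative, φ(5388) = 2 · 2 · 448 = 1792.

1792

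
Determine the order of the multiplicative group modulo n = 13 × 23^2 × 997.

6047712

φ(6856369) = 6856369 · (1 − 1/13) · (1 − 1/23) · (1 − 1/997)
       = 6856369 · 262944/298103 = 6047712.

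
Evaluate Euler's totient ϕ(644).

264

Prime factorization: 644 = 2**2 · 7 · 23.
φ(644) = 644 · (1 − 1/2) · (1 − 1/7) · (1 − 1/23)
       = 644 · 132/322 = 264.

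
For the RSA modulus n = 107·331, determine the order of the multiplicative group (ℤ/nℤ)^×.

φ(pq) = (p−1)(q−1) = 106 · 330 = 34980.

34980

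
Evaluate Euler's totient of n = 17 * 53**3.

2337088

φ(2530909) = 2530909 · (1 − 1/17) · (1 − 1/53)
       = 2530909 · 832/901 = 2337088.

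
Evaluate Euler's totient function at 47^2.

φ(2209) = 2209 · (1 − 1/47)
       = 2209 · 46/47 = 2162.

2162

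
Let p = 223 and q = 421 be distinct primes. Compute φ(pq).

φ(223) = 223 − 1 = 222.
φ(421) = 421 − 1 = 420.
φ(93883) = 222 × 420 = 93240.

93240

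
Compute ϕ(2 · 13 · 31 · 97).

φ(2) = 2 − 1 = 1.
φ(13) = 13 − 1 = 12.
φ(31) = 31 − 1 = 30.
φ(97) = 97 − 1 = 96.
φ(78182) = 1 × 12 × 30 × 96 = 34560.

34560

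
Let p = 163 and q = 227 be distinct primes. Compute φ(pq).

For distinct primes, φ(pq) = (p−1)(q−1) = 162 × 226 = 36612.

36612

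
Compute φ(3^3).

18

φ(27) = 27 · (1 − 1/3)
       = 27 · 2/3 = 18.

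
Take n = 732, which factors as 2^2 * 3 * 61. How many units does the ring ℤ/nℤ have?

φ(732) = 732 · (1 − 1/2) · (1 − 1/3) · (1 − 1/61)
       = 732 · 120/366 = 240.

240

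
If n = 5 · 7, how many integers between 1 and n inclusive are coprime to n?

24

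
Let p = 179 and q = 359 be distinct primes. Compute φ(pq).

φ(179) = 179 − 1 = 178.
φ(359) = 359 − 1 = 358.
φ(64261) = 178 × 358 = 63724.

63724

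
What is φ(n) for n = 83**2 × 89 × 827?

494714528

φ(83^2) = 83^1·(83−1) = 83·82 = 6806.
φ(89) = 89 − 1 = 88.
φ(827) = 827 − 1 = 826.
Since φ is multiplicative, φ(507051067) = 6806 · 88 · 826 = 494714528.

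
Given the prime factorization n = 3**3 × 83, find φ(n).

1476

φ(3^3) = 3^3 − 3^2 = 27 − 9 = 18.
φ(83) = 83 − 1 = 82.
φ(2241) = 18 × 82 = 1476.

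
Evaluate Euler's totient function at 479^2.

φ(229441) = 229441 · (1 − 1/479)
       = 229441 · 478/479 = 228962.

228962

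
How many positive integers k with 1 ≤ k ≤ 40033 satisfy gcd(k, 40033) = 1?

31752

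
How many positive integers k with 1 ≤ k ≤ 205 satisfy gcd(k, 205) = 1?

Factor 205: 205 = 5 · 41.
φ(5) = 5 − 1 = 4.
φ(41) = 41 − 1 = 40.
φ(205) = 4 × 40 = 160.

160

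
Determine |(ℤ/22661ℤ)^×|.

Prime factorization: 22661 = 17 × 31 × 43.
φ(17) = 17 − 1 = 16.
φ(31) = 31 − 1 = 30.
φ(43) = 43 − 1 = 42.
Multiply: 16 · 30 · 42 = 20160.

20160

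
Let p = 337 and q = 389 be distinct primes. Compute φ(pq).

130368

φ(131093) = 131093 · (1 − 1/337) · (1 − 1/389)
       = 131093 · 130368/131093 = 130368.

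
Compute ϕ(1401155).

Factor 1401155: 1401155 = 5 × 7**3 × 19 × 43.
φ(5) = 5 − 1 = 4.
φ(7^3) = 7^3 − 7^2 = 343 − 49 = 294.
φ(19) = 19 − 1 = 18.
φ(43) = 43 − 1 = 42.
Since φ is multiplicative, φ(1401155) = 4 · 294 · 18 · 42 = 889056.

889056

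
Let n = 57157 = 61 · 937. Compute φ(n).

56160

φ(61) = 61 − 1 = 60.
φ(937) = 937 − 1 = 936.
Since φ is multiplicative, φ(57157) = 60 · 936 = 56160.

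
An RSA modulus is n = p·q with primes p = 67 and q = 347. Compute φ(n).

22836

φ(23249) = 23249 · (1 − 1/67) · (1 − 1/347)
       = 23249 · 22836/23249 = 22836.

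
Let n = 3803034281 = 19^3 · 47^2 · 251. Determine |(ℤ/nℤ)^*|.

φ(19^3) = 19^2·(19−1) = 361·18 = 6498.
φ(47^2) = 47^2 − 47^1 = 2209 − 47 = 2162.
φ(251) = 251 − 1 = 250.
φ(3803034281) = 6498 × 2162 × 250 = 3512169000.

3512169000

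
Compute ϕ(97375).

First factor: 97375 = 5**3 * 19 * 41.
φ(97375) = 97375 · (1 − 1/5) · (1 − 1/19) · (1 − 1/41)
       = 97375 · 2880/3895 = 72000.

72000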